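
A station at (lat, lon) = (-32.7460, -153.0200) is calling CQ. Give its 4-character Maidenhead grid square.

BF37

Shift to the Maidenhead origin (180°W, 90°S): lon 26.98, lat 57.25.
Field: lon ⌊26.98/20⌋ = 1 → B; lat ⌊57.25/10⌋ = 5 → F.
Square: lon ⌊6.98/2⌋ = 3; lat ⌊7.25/1⌋ = 7.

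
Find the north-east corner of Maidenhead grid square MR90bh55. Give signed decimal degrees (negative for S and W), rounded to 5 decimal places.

Field M=12, R=17: +12·20° lon, +17·10° lat → SW at lon 60°, lat 80°.
Square 9, 0: +9·2° lon, +0·1° lat → SW at lon 78°, lat 80°.
Subsquare b=1, h=7: +1·0.0833333° lon, +7·0.0416667° lat → SW at lon 78.0833°, lat 80.2917°.
Extended square 5, 5: +5·0.00833333° lon, +5·0.00416667° lat → SW at lon 78.125°, lat 80.3125°.
Cell spans 0.00833333° lon × 0.00416667° lat. NE corner is SW corner plus one full cell.
latitude 80.31667, longitude 78.13333.

80.31667, 78.13333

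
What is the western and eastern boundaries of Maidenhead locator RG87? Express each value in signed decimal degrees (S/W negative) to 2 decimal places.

176.00, 178.00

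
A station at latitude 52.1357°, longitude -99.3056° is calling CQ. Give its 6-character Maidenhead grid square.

Add 180° to longitude and 90° to latitude: 80.6944, 142.1357.
Field: 80.6944/20 → 4 → E, 142.1357/10 → 14 → O; chars EO.
Square: 0.6944/2 → 0, 2.1357/1 → 2; chars 02.
Subsquare: 0.6944/0.0833333 → 8 → i, 0.1357/0.0416667 → 3 → d; chars id.

EO02id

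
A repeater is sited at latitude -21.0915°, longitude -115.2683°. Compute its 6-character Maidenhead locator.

DG28iv

Offset from 180°W / 90°S: lon 64.7317°, lat 68.9085°.
Field: 64.7317/20 → 3 → D, 68.9085/10 → 6 → G; chars DG.
Square: 4.7317/2 → 2, 8.9085/1 → 8; chars 28.
Subsquare: 0.7317/0.0833333 → 8 → i, 0.9085/0.0416667 → 21 → v; chars iv.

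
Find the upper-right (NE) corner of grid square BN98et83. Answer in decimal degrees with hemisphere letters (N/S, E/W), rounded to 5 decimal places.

Field B=1, N=13: +1·20° lon, +13·10° lat → SW at lon -160°, lat 40°.
Square 9, 8: +9·2° lon, +8·1° lat → SW at lon -142°, lat 48°.
Subsquare e=4, t=19: +4·0.0833333° lon, +19·0.0416667° lat → SW at lon -141.667°, lat 48.7917°.
Extended square 8, 3: +8·0.00833333° lon, +3·0.00416667° lat → SW at lon -141.6°, lat 48.8042°.
Cell spans 0.00833333° lon × 0.00416667° lat. NE corner is SW corner plus one full cell.
latitude 48.80833° N, longitude 141.59167° W.

48.80833° N, 141.59167° W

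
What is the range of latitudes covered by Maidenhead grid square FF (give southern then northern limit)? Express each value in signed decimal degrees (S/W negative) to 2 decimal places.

Field F=5, F=5: +5·20° lon, +5·10° lat → SW at lon -80°, lat -40°.
Cell spans 20° lon × 10° lat.
south -40.00, north -30.00.

-40.00, -30.00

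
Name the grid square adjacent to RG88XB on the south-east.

RG98aa

Longitude subsquare x = 23; +1 → 24, wraps to 0 = a, carry into square.
Longitude square 8; +1 → 9.
Latitude subsquare b = 1; −1 → 0 = a.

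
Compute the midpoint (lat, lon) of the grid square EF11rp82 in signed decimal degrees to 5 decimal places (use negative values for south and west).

-38.36458, -96.51250

Field E=4, F=5: +4·20° lon, +5·10° lat → SW at lon -100°, lat -40°.
Square 1, 1: +1·2° lon, +1·1° lat → SW at lon -98°, lat -39°.
Subsquare r=17, p=15: +17·0.0833333° lon, +15·0.0416667° lat → SW at lon -96.5833°, lat -38.375°.
Extended square 8, 2: +8·0.00833333° lon, +2·0.00416667° lat → SW at lon -96.5167°, lat -38.3667°.
Cell spans 0.00833333° lon × 0.00416667° lat. Centre is SW corner plus half of each.
latitude -38.36458, longitude -96.51250.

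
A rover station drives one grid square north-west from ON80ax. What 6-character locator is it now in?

ON71xa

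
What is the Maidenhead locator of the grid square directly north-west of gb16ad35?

Longitude extended square 3; −1 → 2.
Latitude extended square 5; +1 → 6.

GB16ad26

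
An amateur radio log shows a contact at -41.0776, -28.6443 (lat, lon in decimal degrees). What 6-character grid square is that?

Shift to the Maidenhead origin (180°W, 90°S): lon 151.3557, lat 48.9224.
Field (20°×10°, letters A–R): 151.3557/20 → 7 → H, 48.9224/10 → 4 → E; chars HE.
Square (2°×1°, digits 0–9): 11.3557/2 → 5, 8.9224/1 → 8; chars 58.
Subsquare (5′×2.5′, letters a–x): 1.3557/0.0833333 → 16 → q, 0.9224/0.0416667 → 22 → w; chars qw.

HE58qw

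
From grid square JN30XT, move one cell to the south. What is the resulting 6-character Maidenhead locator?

JN30xs

Latitude subsquare t = 19; −1 → 18 = s.
The longitude characters are unchanged.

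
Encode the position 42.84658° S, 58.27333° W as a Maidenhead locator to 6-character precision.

GE07ud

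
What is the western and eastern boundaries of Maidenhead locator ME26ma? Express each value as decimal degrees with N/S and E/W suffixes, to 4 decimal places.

65.0000° E, 65.0833° E

Field M=12, E=4: +12·20° lon, +4·10° lat → SW at lon 60°, lat -50°.
Square 2, 6: +2·2° lon, +6·1° lat → SW at lon 64°, lat -44°.
Subsquare m=12, a=0: +12·0.0833333° lon, +0·0.0416667° lat → SW at lon 65°, lat -44°.
Cell spans 0.0833333° lon × 0.0416667° lat.
west 65.0000° E, east 65.0833° E.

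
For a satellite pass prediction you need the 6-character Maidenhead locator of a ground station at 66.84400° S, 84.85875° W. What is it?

Offset from 180°W / 90°S: lon 95.1412°, lat 23.1560°.
Field: lon ⌊95.1412/20⌋ = 4 → E; lat ⌊23.1560/10⌋ = 2 → C.
Square: lon ⌊15.1412/2⌋ = 7; lat ⌊3.1560/1⌋ = 3.
Subsquare: lon ⌊1.1412/0.0833333⌋ = 13 → n; lat ⌊0.1560/0.0416667⌋ = 3 → d.

EC73nd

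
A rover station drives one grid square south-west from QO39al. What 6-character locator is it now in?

QO29xk

Longitude subsquare a = 0; −1 → -1, wraps to 23 = x, carry into square.
Longitude square 3; −1 → 2.
Latitude subsquare l = 11; −1 → 10 = k.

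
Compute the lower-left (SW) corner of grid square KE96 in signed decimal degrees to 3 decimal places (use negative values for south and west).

-44.000, 38.000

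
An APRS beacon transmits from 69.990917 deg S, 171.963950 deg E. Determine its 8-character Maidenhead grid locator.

Add 180° to longitude and 90° to latitude: 351.96395, 20.00908.
Field: 351.96395/20 → 17 → R, 20.00908/10 → 2 → C; chars RC.
Square: 11.96395/2 → 5, 0.00908/1 → 0; chars 50.
Subsquare: 1.96395/0.0833333 → 23 → x, 0.00908/0.0416667 → 0 → a; chars xa.
Extended square: 0.04728/0.00833333 → 5, 0.00908/0.00416667 → 2; chars 52.

RC50xa52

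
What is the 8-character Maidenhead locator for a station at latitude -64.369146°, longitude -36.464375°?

HC15sp41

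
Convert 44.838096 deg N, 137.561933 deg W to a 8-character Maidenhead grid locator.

CN14fu21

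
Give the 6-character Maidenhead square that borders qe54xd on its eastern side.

QE64ad

Longitude subsquare x = 23; +1 → 24, wraps to 0 = a, carry into square.
Longitude square 5; +1 → 6.
The latitude characters are unchanged.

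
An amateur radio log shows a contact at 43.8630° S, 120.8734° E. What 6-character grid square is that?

PE06kd

Offset from 180°W / 90°S: lon 300.8734°, lat 46.1370°.
Field: lon ⌊300.8734/20⌋ = 15 → P; lat ⌊46.1370/10⌋ = 4 → E.
Square: lon ⌊0.8734/2⌋ = 0; lat ⌊6.1370/1⌋ = 6.
Subsquare: lon ⌊0.8734/0.0833333⌋ = 10 → k; lat ⌊0.1370/0.0416667⌋ = 3 → d.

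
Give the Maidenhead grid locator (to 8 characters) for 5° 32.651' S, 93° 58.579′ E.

NI64xk79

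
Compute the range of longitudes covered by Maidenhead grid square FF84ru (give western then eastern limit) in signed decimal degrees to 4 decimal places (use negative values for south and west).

Field F=5, F=5: +5·20° lon, +5·10° lat → SW at lon -80°, lat -40°.
Square 8, 4: +8·2° lon, +4·1° lat → SW at lon -64°, lat -36°.
Subsquare r=17, u=20: +17·0.0833333° lon, +20·0.0416667° lat → SW at lon -62.5833°, lat -35.1667°.
Cell spans 0.0833333° lon × 0.0416667° lat.
west -62.5833, east -62.5000.

-62.5833, -62.5000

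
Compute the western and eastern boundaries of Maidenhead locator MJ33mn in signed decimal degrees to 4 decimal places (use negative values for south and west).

67.0000, 67.0833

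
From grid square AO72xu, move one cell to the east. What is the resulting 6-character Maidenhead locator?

AO82au

Longitude subsquare x = 23; +1 → 24, wraps to 0 = a, carry into square.
Longitude square 7; +1 → 8.
The latitude characters are unchanged.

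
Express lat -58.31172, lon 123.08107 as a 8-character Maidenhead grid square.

Shift to the Maidenhead origin (180°W, 90°S): lon 303.08107, lat 31.68828.
Field (20°×10°, letters A–R): 303.08107/20 → 15 → P, 31.68828/10 → 3 → D; chars PD.
Square (2°×1°, digits 0–9): 3.08107/2 → 1, 1.68828/1 → 1; chars 11.
Subsquare (5′×2.5′, letters a–x): 1.08107/0.0833333 → 12 → m, 0.68828/0.0416667 → 16 → q; chars mq.
Extended square (30″×15″, digits 0–9): 0.08107/0.00833333 → 9, 0.02161/0.00416667 → 5; chars 95.

PD11mq95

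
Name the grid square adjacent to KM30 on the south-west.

Longitude square 3; −1 → 2.
Latitude square 0; −1 → -1, wraps to 9, carry into field.
Latitude field M = 12; −1 → 11 = L.

KL29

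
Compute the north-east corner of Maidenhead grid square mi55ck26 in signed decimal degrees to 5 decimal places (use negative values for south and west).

-4.55417, 70.19167

Field M=12, I=8: +12·20° lon, +8·10° lat → SW at lon 60°, lat -10°.
Square 5, 5: +5·2° lon, +5·1° lat → SW at lon 70°, lat -5°.
Subsquare c=2, k=10: +2·0.0833333° lon, +10·0.0416667° lat → SW at lon 70.1667°, lat -4.58333°.
Extended square 2, 6: +2·0.00833333° lon, +6·0.00416667° lat → SW at lon 70.1833°, lat -4.55833°.
Cell spans 0.00833333° lon × 0.00416667° lat. NE corner is SW corner plus one full cell.
latitude -4.55417, longitude 70.19167.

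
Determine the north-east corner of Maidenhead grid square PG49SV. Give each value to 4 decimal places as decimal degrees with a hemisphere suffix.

Field P=15, G=6: +15·20° lon, +6·10° lat → SW at lon 120°, lat -30°.
Square 4, 9: +4·2° lon, +9·1° lat → SW at lon 128°, lat -21°.
Subsquare s=18, v=21: +18·0.0833333° lon, +21·0.0416667° lat → SW at lon 129.5°, lat -20.125°.
Cell spans 0.0833333° lon × 0.0416667° lat. NE corner is SW corner plus one full cell.
latitude 20.0833° S, longitude 129.5833° E.

20.0833° S, 129.5833° E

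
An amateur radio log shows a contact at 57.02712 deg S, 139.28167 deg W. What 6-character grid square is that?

Shift to the Maidenhead origin (180°W, 90°S): lon 40.7183, lat 32.9729.
Field (20°×10°, letters A–R): lon ⌊40.7183/20⌋ = 2 → C; lat ⌊32.9729/10⌋ = 3 → D.
Square (2°×1°, digits 0–9): lon ⌊0.7183/2⌋ = 0; lat ⌊2.9729/1⌋ = 2.
Subsquare (5′×2.5′, letters a–x): lon ⌊0.7183/0.0833333⌋ = 8 → i; lat ⌊0.9729/0.0416667⌋ = 23 → x.

CD02ix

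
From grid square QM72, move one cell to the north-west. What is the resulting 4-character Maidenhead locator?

Longitude square 7; −1 → 6.
Latitude square 2; +1 → 3.

QM63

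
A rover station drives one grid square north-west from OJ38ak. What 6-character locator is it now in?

OJ28xl

Longitude subsquare a = 0; −1 → -1, wraps to 23 = x, carry into square.
Longitude square 3; −1 → 2.
Latitude subsquare k = 10; +1 → 11 = l.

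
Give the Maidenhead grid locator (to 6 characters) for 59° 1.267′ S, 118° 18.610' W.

Shift to the Maidenhead origin (180°W, 90°S): lon 61.6898, lat 30.9789.
Field (20°×10°, letters A–R): lon ⌊61.6898/20⌋ = 3 → D; lat ⌊30.9789/10⌋ = 3 → D.
Square (2°×1°, digits 0–9): lon ⌊1.6898/2⌋ = 0; lat ⌊0.9789/1⌋ = 0.
Subsquare (5′×2.5′, letters a–x): lon ⌊1.6898/0.0833333⌋ = 20 → u; lat ⌊0.9789/0.0416667⌋ = 23 → x.

DD00ux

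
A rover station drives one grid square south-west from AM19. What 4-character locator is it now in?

AM08

Longitude square 1; −1 → 0.
Latitude square 9; −1 → 8.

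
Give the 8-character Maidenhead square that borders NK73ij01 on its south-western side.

NK73hj90

Longitude extended square 0; −1 → -1, wraps to 9, carry into subsquare.
Longitude subsquare i = 8; −1 → 7 = h.
Latitude extended square 1; −1 → 0.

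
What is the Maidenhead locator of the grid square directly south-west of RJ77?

Longitude square 7; −1 → 6.
Latitude square 7; −1 → 6.

RJ66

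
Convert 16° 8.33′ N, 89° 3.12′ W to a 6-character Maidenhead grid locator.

EK56ld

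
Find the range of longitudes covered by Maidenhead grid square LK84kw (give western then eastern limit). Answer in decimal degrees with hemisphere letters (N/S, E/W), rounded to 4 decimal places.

Field L=11, K=10: +11·20° lon, +10·10° lat → SW at lon 40°, lat 10°.
Square 8, 4: +8·2° lon, +4·1° lat → SW at lon 56°, lat 14°.
Subsquare k=10, w=22: +10·0.0833333° lon, +22·0.0416667° lat → SW at lon 56.8333°, lat 14.9167°.
Cell spans 0.0833333° lon × 0.0416667° lat.
west 56.8333° E, east 56.9167° E.

56.8333° E, 56.9167° E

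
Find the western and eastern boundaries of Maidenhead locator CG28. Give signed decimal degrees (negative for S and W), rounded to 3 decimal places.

-136.000, -134.000

Field C=2, G=6: +2·20° lon, +6·10° lat → SW at lon -140°, lat -30°.
Square 2, 8: +2·2° lon, +8·1° lat → SW at lon -136°, lat -22°.
Cell spans 2° lon × 1° lat.
west -136.000, east -134.000.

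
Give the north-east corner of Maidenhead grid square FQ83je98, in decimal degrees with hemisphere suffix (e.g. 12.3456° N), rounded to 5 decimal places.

Field F=5, Q=16: +5·20° lon, +16·10° lat → SW at lon -80°, lat 70°.
Square 8, 3: +8·2° lon, +3·1° lat → SW at lon -64°, lat 73°.
Subsquare j=9, e=4: +9·0.0833333° lon, +4·0.0416667° lat → SW at lon -63.25°, lat 73.1667°.
Extended square 9, 8: +9·0.00833333° lon, +8·0.00416667° lat → SW at lon -63.175°, lat 73.2°.
Cell spans 0.00833333° lon × 0.00416667° lat. NE corner is SW corner plus one full cell.
latitude 73.20417° N, longitude 63.16667° W.

73.20417° N, 63.16667° W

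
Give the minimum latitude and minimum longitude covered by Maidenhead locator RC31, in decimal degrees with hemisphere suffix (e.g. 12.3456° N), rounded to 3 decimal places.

69.000° S, 166.000° E

Field R=17, C=2: +17·20° lon, +2·10° lat → SW at lon 160°, lat -70°.
Square 3, 1: +3·2° lon, +1·1° lat → SW at lon 166°, lat -69°.
latitude 69.000° S, longitude 166.000° E.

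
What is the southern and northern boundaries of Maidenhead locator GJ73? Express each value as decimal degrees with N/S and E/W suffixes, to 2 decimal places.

Field G=6, J=9: +6·20° lon, +9·10° lat → SW at lon -60°, lat 0°.
Square 7, 3: +7·2° lon, +3·1° lat → SW at lon -46°, lat 3°.
Cell spans 2° lon × 1° lat.
south 3.00° N, north 4.00° N.

3.00° N, 4.00° N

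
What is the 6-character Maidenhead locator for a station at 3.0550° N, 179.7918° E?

RJ93vb

Offset from 180°W / 90°S: lon 359.7918°, lat 93.0550°.
Field: lon ⌊359.7918/20⌋ = 17 → R; lat ⌊93.0550/10⌋ = 9 → J.
Square: lon ⌊19.7918/2⌋ = 9; lat ⌊3.0550/1⌋ = 3.
Subsquare: lon ⌊1.7918/0.0833333⌋ = 21 → v; lat ⌊0.0550/0.0416667⌋ = 1 → b.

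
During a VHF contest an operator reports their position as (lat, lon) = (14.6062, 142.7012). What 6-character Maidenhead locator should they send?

Offset from 180°W / 90°S: lon 322.7012°, lat 104.6062°.
Field: lon ⌊322.7012/20⌋ = 16 → Q; lat ⌊104.6062/10⌋ = 10 → K.
Square: lon ⌊2.7012/2⌋ = 1; lat ⌊4.6062/1⌋ = 4.
Subsquare: lon ⌊0.7012/0.0833333⌋ = 8 → i; lat ⌊0.6062/0.0416667⌋ = 14 → o.

QK14io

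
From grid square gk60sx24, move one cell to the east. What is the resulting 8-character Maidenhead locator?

GK60sx34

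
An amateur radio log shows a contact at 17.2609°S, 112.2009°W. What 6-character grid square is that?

Add 180° to longitude and 90° to latitude: 67.7991, 72.7391.
Field (20°×10°, letters A–R): 67.7991/20 → 3 → D, 72.7391/10 → 7 → H; chars DH.
Square (2°×1°, digits 0–9): 7.7991/2 → 3, 2.7391/1 → 2; chars 32.
Subsquare (5′×2.5′, letters a–x): 1.7991/0.0833333 → 21 → v, 0.7391/0.0416667 → 17 → r; chars vr.

DH32vr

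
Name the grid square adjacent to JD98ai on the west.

JD88xi

Longitude subsquare a = 0; −1 → -1, wraps to 23 = x, carry into square.
Longitude square 9; −1 → 8.
The latitude characters are unchanged.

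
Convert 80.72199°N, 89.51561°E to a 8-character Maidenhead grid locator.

Offset from 180°W / 90°S: lon 269.51561°, lat 170.72199°.
Field: 269.51561/20 → 13 → N, 170.72199/10 → 17 → R; chars NR.
Square: 9.51561/2 → 4, 0.72199/1 → 0; chars 40.
Subsquare: 1.51561/0.0833333 → 18 → s, 0.72199/0.0416667 → 17 → r; chars sr.
Extended square: 0.01561/0.00833333 → 1, 0.01366/0.00416667 → 3; chars 13.

NR40sr13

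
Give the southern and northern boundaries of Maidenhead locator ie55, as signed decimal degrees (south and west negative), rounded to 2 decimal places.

-45.00, -44.00

Field I=8, E=4: +8·20° lon, +4·10° lat → SW at lon -20°, lat -50°.
Square 5, 5: +5·2° lon, +5·1° lat → SW at lon -10°, lat -45°.
Cell spans 2° lon × 1° lat.
south -45.00, north -44.00.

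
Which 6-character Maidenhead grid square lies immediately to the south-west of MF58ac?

Longitude subsquare a = 0; −1 → -1, wraps to 23 = x, carry into square.
Longitude square 5; −1 → 4.
Latitude subsquare c = 2; −1 → 1 = b.

MF48xb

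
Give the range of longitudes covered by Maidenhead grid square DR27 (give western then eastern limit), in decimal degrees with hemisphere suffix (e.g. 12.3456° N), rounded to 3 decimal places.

116.000° W, 114.000° W

Field D=3, R=17: +3·20° lon, +17·10° lat → SW at lon -120°, lat 80°.
Square 2, 7: +2·2° lon, +7·1° lat → SW at lon -116°, lat 87°.
Cell spans 2° lon × 1° lat.
west 116.000° W, east 114.000° W.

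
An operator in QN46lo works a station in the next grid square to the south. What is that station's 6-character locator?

QN46ln

Latitude subsquare o = 14; −1 → 13 = n.
The longitude characters are unchanged.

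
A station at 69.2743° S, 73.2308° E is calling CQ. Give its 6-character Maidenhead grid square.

Offset from 180°W / 90°S: lon 253.2308°, lat 20.7257°.
Field (20°×10°, letters A–R): lon ⌊253.2308/20⌋ = 12 → M; lat ⌊20.7257/10⌋ = 2 → C.
Square (2°×1°, digits 0–9): lon ⌊13.2308/2⌋ = 6; lat ⌊0.7257/1⌋ = 0.
Subsquare (5′×2.5′, letters a–x): lon ⌊1.2308/0.0833333⌋ = 14 → o; lat ⌊0.7257/0.0416667⌋ = 17 → r.

MC60or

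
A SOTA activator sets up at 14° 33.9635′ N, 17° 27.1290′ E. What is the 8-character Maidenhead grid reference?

Add 180° to longitude and 90° to latitude: 197.45215, 104.56606.
Field: 197.45215/20 → 9 → J, 104.56606/10 → 10 → K; chars JK.
Square: 17.45215/2 → 8, 4.56606/1 → 4; chars 84.
Subsquare: 1.45215/0.0833333 → 17 → r, 0.56606/0.0416667 → 13 → n; chars rn.
Extended square: 0.03548/0.00833333 → 4, 0.02439/0.00416667 → 5; chars 45.

JK84rn45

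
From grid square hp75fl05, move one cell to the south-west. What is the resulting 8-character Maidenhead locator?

Longitude extended square 0; −1 → -1, wraps to 9, carry into subsquare.
Longitude subsquare f = 5; −1 → 4 = e.
Latitude extended square 5; −1 → 4.

HP75el94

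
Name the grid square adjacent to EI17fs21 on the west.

EI17fs11

Longitude extended square 2; −1 → 1.
The latitude characters are unchanged.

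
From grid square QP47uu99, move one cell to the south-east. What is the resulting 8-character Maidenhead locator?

Longitude extended square 9; +1 → 10, wraps to 0, carry into subsquare.
Longitude subsquare u = 20; +1 → 21 = v.
Latitude extended square 9; −1 → 8.

QP47vu08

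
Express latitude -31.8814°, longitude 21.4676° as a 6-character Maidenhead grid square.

KF08rc

Add 180° to longitude and 90° to latitude: 201.4676, 58.1186.
Field: 201.4676/20 → 10 → K, 58.1186/10 → 5 → F; chars KF.
Square: 1.4676/2 → 0, 8.1186/1 → 8; chars 08.
Subsquare: 1.4676/0.0833333 → 17 → r, 0.1186/0.0416667 → 2 → c; chars rc.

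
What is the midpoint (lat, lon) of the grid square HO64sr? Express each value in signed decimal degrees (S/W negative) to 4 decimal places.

Field H=7, O=14: +7·20° lon, +14·10° lat → SW at lon -40°, lat 50°.
Square 6, 4: +6·2° lon, +4·1° lat → SW at lon -28°, lat 54°.
Subsquare s=18, r=17: +18·0.0833333° lon, +17·0.0416667° lat → SW at lon -26.5°, lat 54.7083°.
Cell spans 0.0833333° lon × 0.0416667° lat. Centre is SW corner plus half of each.
latitude 54.7292, longitude -26.4583.

54.7292, -26.4583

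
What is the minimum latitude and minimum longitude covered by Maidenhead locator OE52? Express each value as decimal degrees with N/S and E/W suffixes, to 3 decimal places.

Field O=14, E=4: +14·20° lon, +4·10° lat → SW at lon 100°, lat -50°.
Square 5, 2: +5·2° lon, +2·1° lat → SW at lon 110°, lat -48°.
latitude 48.000° S, longitude 110.000° E.

48.000° S, 110.000° E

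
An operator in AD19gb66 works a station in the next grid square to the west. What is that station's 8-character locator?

Longitude extended square 6; −1 → 5.
The latitude characters are unchanged.

AD19gb56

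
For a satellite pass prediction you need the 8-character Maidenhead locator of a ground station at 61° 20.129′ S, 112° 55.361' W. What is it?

DC38mp99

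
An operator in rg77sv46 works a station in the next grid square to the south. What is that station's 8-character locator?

RG77sv45

Latitude extended square 6; −1 → 5.
The longitude characters are unchanged.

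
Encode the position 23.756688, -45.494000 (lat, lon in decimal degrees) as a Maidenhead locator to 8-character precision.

GL73gs01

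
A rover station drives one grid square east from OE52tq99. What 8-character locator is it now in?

OE52uq09

Longitude extended square 9; +1 → 10, wraps to 0, carry into subsquare.
Longitude subsquare t = 19; +1 → 20 = u.
The latitude characters are unchanged.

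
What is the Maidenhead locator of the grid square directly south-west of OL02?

NL91

Longitude square 0; −1 → -1, wraps to 9, carry into field.
Longitude field O = 14; −1 → 13 = N.
Latitude square 2; −1 → 1.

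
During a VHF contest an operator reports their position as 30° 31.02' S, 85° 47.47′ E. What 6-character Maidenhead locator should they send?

Shift to the Maidenhead origin (180°W, 90°S): lon 265.7912, lat 59.4830.
Field (20°×10°, letters A–R): lon ⌊265.7912/20⌋ = 13 → N; lat ⌊59.4830/10⌋ = 5 → F.
Square (2°×1°, digits 0–9): lon ⌊5.7912/2⌋ = 2; lat ⌊9.4830/1⌋ = 9.
Subsquare (5′×2.5′, letters a–x): lon ⌊1.7912/0.0833333⌋ = 21 → v; lat ⌊0.4830/0.0416667⌋ = 11 → l.

NF29vl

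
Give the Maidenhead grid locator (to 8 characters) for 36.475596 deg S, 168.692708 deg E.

Shift to the Maidenhead origin (180°W, 90°S): lon 348.69271, lat 53.52440.
Field: lon ⌊348.69271/20⌋ = 17 → R; lat ⌊53.52440/10⌋ = 5 → F.
Square: lon ⌊8.69271/2⌋ = 4; lat ⌊3.52440/1⌋ = 3.
Subsquare: lon ⌊0.69271/0.0833333⌋ = 8 → i; lat ⌊0.52440/0.0416667⌋ = 12 → m.
Extended square: lon ⌊0.02604/0.00833333⌋ = 3; lat ⌊0.02440/0.00416667⌋ = 5.

RF43im35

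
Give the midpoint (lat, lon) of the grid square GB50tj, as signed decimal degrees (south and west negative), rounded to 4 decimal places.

-79.6042, -48.3750

Field G=6, B=1: +6·20° lon, +1·10° lat → SW at lon -60°, lat -80°.
Square 5, 0: +5·2° lon, +0·1° lat → SW at lon -50°, lat -80°.
Subsquare t=19, j=9: +19·0.0833333° lon, +9·0.0416667° lat → SW at lon -48.4167°, lat -79.625°.
Cell spans 0.0833333° lon × 0.0416667° lat. Centre is SW corner plus half of each.
latitude -79.6042, longitude -48.3750.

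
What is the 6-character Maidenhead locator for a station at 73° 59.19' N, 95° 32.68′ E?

Shift to the Maidenhead origin (180°W, 90°S): lon 275.5447, lat 163.9865.
Field: 275.5447/20 → 13 → N, 163.9865/10 → 16 → Q; chars NQ.
Square: 15.5447/2 → 7, 3.9865/1 → 3; chars 73.
Subsquare: 1.5447/0.0833333 → 18 → s, 0.9865/0.0416667 → 23 → x; chars sx.

NQ73sx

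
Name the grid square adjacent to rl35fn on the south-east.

Longitude subsquare f = 5; +1 → 6 = g.
Latitude subsquare n = 13; −1 → 12 = m.

RL35gm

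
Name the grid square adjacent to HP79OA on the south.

Latitude subsquare a = 0; −1 → -1, wraps to 23 = x, carry into square.
Latitude square 9; −1 → 8.
The longitude characters are unchanged.

HP78ox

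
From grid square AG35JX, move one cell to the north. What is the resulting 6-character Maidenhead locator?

AG36ja

Latitude subsquare x = 23; +1 → 24, wraps to 0 = a, carry into square.
Latitude square 5; +1 → 6.
The longitude characters are unchanged.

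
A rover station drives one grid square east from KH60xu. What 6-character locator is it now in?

KH70au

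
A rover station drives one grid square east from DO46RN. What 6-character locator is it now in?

Longitude subsquare r = 17; +1 → 18 = s.
The latitude characters are unchanged.

DO46sn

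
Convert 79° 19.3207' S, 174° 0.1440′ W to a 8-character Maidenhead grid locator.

AB20xq92

Add 180° to longitude and 90° to latitude: 5.99760, 10.67799.
Field: 5.99760/20 → 0 → A, 10.67799/10 → 1 → B; chars AB.
Square: 5.99760/2 → 2, 0.67799/1 → 0; chars 20.
Subsquare: 1.99760/0.0833333 → 23 → x, 0.67799/0.0416667 → 16 → q; chars xq.
Extended square: 0.08093/0.00833333 → 9, 0.01132/0.00416667 → 2; chars 92.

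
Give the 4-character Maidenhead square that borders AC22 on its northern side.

AC23

Latitude square 2; +1 → 3.
The longitude characters are unchanged.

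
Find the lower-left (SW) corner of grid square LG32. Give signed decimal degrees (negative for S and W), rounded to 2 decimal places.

Field L=11, G=6: +11·20° lon, +6·10° lat → SW at lon 40°, lat -30°.
Square 3, 2: +3·2° lon, +2·1° lat → SW at lon 46°, lat -28°.
latitude -28.00, longitude 46.00.

-28.00, 46.00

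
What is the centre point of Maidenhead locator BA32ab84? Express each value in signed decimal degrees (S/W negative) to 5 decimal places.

-87.93958, -153.92917

Field B=1, A=0: +1·20° lon, +0·10° lat → SW at lon -160°, lat -90°.
Square 3, 2: +3·2° lon, +2·1° lat → SW at lon -154°, lat -88°.
Subsquare a=0, b=1: +0·0.0833333° lon, +1·0.0416667° lat → SW at lon -154°, lat -87.9583°.
Extended square 8, 4: +8·0.00833333° lon, +4·0.00416667° lat → SW at lon -153.933°, lat -87.9417°.
Cell spans 0.00833333° lon × 0.00416667° lat. Centre is SW corner plus half of each.
latitude -87.93958, longitude -153.92917.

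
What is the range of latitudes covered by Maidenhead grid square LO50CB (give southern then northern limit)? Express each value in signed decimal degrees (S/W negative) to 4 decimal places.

50.0417, 50.0833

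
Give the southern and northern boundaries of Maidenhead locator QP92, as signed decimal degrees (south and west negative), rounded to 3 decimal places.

62.000, 63.000

Field Q=16, P=15: +16·20° lon, +15·10° lat → SW at lon 140°, lat 60°.
Square 9, 2: +9·2° lon, +2·1° lat → SW at lon 158°, lat 62°.
Cell spans 2° lon × 1° lat.
south 62.000, north 63.000.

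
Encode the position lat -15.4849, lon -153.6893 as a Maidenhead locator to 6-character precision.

BH34dm

Offset from 180°W / 90°S: lon 26.3107°, lat 74.5151°.
Field: 26.3107/20 → 1 → B, 74.5151/10 → 7 → H; chars BH.
Square: 6.3107/2 → 3, 4.5151/1 → 4; chars 34.
Subsquare: 0.3107/0.0833333 → 3 → d, 0.5151/0.0416667 → 12 → m; chars dm.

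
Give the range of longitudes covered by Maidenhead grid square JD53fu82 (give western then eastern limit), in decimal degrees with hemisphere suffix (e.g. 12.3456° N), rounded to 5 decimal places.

10.48333° E, 10.49167° E

Field J=9, D=3: +9·20° lon, +3·10° lat → SW at lon 0°, lat -60°.
Square 5, 3: +5·2° lon, +3·1° lat → SW at lon 10°, lat -57°.
Subsquare f=5, u=20: +5·0.0833333° lon, +20·0.0416667° lat → SW at lon 10.4167°, lat -56.1667°.
Extended square 8, 2: +8·0.00833333° lon, +2·0.00416667° lat → SW at lon 10.4833°, lat -56.1583°.
Cell spans 0.00833333° lon × 0.00416667° lat.
west 10.48333° E, east 10.49167° E.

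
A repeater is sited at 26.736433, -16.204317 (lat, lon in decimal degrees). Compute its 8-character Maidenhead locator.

Shift to the Maidenhead origin (180°W, 90°S): lon 163.79568, lat 116.73643.
Field (20°×10°, letters A–R): 163.79568/20 → 8 → I, 116.73643/10 → 11 → L; chars IL.
Square (2°×1°, digits 0–9): 3.79568/2 → 1, 6.73643/1 → 6; chars 16.
Subsquare (5′×2.5′, letters a–x): 1.79568/0.0833333 → 21 → v, 0.73643/0.0416667 → 17 → r; chars vr.
Extended square (30″×15″, digits 0–9): 0.04568/0.00833333 → 5, 0.02810/0.00416667 → 6; chars 56.

IL16vr56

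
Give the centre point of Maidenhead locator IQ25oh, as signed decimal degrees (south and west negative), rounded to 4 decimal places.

Field I=8, Q=16: +8·20° lon, +16·10° lat → SW at lon -20°, lat 70°.
Square 2, 5: +2·2° lon, +5·1° lat → SW at lon -16°, lat 75°.
Subsquare o=14, h=7: +14·0.0833333° lon, +7·0.0416667° lat → SW at lon -14.8333°, lat 75.2917°.
Cell spans 0.0833333° lon × 0.0416667° lat. Centre is SW corner plus half of each.
latitude 75.3125, longitude -14.7917.

75.3125, -14.7917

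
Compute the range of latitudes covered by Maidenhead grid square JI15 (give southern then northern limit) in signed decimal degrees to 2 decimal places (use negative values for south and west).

-5.00, -4.00

Field J=9, I=8: +9·20° lon, +8·10° lat → SW at lon 0°, lat -10°.
Square 1, 5: +1·2° lon, +5·1° lat → SW at lon 2°, lat -5°.
Cell spans 2° lon × 1° lat.
south -5.00, north -4.00.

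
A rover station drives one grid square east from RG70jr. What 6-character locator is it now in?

RG70kr

Longitude subsquare j = 9; +1 → 10 = k.
The latitude characters are unchanged.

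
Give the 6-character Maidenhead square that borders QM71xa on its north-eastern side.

QM81ab

Longitude subsquare x = 23; +1 → 24, wraps to 0 = a, carry into square.
Longitude square 7; +1 → 8.
Latitude subsquare a = 0; +1 → 1 = b.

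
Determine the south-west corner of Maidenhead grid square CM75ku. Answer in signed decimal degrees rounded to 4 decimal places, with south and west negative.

35.8333, -125.1667

Field C=2, M=12: +2·20° lon, +12·10° lat → SW at lon -140°, lat 30°.
Square 7, 5: +7·2° lon, +5·1° lat → SW at lon -126°, lat 35°.
Subsquare k=10, u=20: +10·0.0833333° lon, +20·0.0416667° lat → SW at lon -125.167°, lat 35.8333°.
latitude 35.8333, longitude -125.1667.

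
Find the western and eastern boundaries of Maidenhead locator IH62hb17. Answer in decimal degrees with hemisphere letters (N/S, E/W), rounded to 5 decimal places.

7.40833° W, 7.40000° W

Field I=8, H=7: +8·20° lon, +7·10° lat → SW at lon -20°, lat -20°.
Square 6, 2: +6·2° lon, +2·1° lat → SW at lon -8°, lat -18°.
Subsquare h=7, b=1: +7·0.0833333° lon, +1·0.0416667° lat → SW at lon -7.41667°, lat -17.9583°.
Extended square 1, 7: +1·0.00833333° lon, +7·0.00416667° lat → SW at lon -7.40833°, lat -17.9292°.
Cell spans 0.00833333° lon × 0.00416667° lat.
west 7.40833° W, east 7.40000° W.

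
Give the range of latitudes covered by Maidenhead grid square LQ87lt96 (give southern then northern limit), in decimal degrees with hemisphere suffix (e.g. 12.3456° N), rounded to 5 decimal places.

Field L=11, Q=16: +11·20° lon, +16·10° lat → SW at lon 40°, lat 70°.
Square 8, 7: +8·2° lon, +7·1° lat → SW at lon 56°, lat 77°.
Subsquare l=11, t=19: +11·0.0833333° lon, +19·0.0416667° lat → SW at lon 56.9167°, lat 77.7917°.
Extended square 9, 6: +9·0.00833333° lon, +6·0.00416667° lat → SW at lon 56.9917°, lat 77.8167°.
Cell spans 0.00833333° lon × 0.00416667° lat.
south 77.81667° N, north 77.82083° N.

77.81667° N, 77.82083° N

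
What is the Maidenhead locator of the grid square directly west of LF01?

Longitude square 0; −1 → -1, wraps to 9, carry into field.
Longitude field L = 11; −1 → 10 = K.
The latitude characters are unchanged.

KF91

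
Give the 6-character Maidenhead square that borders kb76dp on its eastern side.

KB76ep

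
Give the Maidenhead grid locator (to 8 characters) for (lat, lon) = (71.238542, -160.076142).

Add 180° to longitude and 90° to latitude: 19.92386, 161.23854.
Field (20°×10°, letters A–R): lon ⌊19.92386/20⌋ = 0 → A; lat ⌊161.23854/10⌋ = 16 → Q.
Square (2°×1°, digits 0–9): lon ⌊19.92386/2⌋ = 9; lat ⌊1.23854/1⌋ = 1.
Subsquare (5′×2.5′, letters a–x): lon ⌊1.92386/0.0833333⌋ = 23 → x; lat ⌊0.23854/0.0416667⌋ = 5 → f.
Extended square (30″×15″, digits 0–9): lon ⌊0.00719/0.00833333⌋ = 0; lat ⌊0.03021/0.00416667⌋ = 7.

AQ91xf07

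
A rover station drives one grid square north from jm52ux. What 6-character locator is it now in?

Latitude subsquare x = 23; +1 → 24, wraps to 0 = a, carry into square.
Latitude square 2; +1 → 3.
The longitude characters are unchanged.

JM53ua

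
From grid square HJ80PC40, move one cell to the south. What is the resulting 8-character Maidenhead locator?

HJ80pb49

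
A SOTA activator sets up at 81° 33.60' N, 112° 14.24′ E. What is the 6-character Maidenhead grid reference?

Shift to the Maidenhead origin (180°W, 90°S): lon 292.2373, lat 171.5600.
Field: 292.2373/20 → 14 → O, 171.5600/10 → 17 → R; chars OR.
Square: 12.2373/2 → 6, 1.5600/1 → 1; chars 61.
Subsquare: 0.2373/0.0833333 → 2 → c, 0.5600/0.0416667 → 13 → n; chars cn.

OR61cn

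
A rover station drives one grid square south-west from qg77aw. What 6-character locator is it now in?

Longitude subsquare a = 0; −1 → -1, wraps to 23 = x, carry into square.
Longitude square 7; −1 → 6.
Latitude subsquare w = 22; −1 → 21 = v.

QG67xv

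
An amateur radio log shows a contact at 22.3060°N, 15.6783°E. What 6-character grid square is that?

Offset from 180°W / 90°S: lon 195.6783°, lat 112.3060°.
Field (20°×10°, letters A–R): 195.6783/20 → 9 → J, 112.3060/10 → 11 → L; chars JL.
Square (2°×1°, digits 0–9): 15.6783/2 → 7, 2.3060/1 → 2; chars 72.
Subsquare (5′×2.5′, letters a–x): 1.6783/0.0833333 → 20 → u, 0.3060/0.0416667 → 7 → h; chars uh.

JL72uh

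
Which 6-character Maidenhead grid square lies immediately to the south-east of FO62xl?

FO72ak

Longitude subsquare x = 23; +1 → 24, wraps to 0 = a, carry into square.
Longitude square 6; +1 → 7.
Latitude subsquare l = 11; −1 → 10 = k.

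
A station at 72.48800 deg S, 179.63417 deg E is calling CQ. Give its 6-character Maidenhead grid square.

RB97tm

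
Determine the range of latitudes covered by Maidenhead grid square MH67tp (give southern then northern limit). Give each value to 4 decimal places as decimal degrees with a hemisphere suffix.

12.3750° S, 12.3333° S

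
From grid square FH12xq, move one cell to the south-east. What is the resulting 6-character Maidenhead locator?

FH22ap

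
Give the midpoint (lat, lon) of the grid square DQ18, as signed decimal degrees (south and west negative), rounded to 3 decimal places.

78.500, -117.000

Field D=3, Q=16: +3·20° lon, +16·10° lat → SW at lon -120°, lat 70°.
Square 1, 8: +1·2° lon, +8·1° lat → SW at lon -118°, lat 78°.
Cell spans 2° lon × 1° lat. Centre is SW corner plus half of each.
latitude 78.500, longitude -117.000.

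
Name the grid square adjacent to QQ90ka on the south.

QP99kx

Latitude subsquare a = 0; −1 → -1, wraps to 23 = x, carry into square.
Latitude square 0; −1 → -1, wraps to 9, carry into field.
Latitude field Q = 16; −1 → 15 = P.
The longitude characters are unchanged.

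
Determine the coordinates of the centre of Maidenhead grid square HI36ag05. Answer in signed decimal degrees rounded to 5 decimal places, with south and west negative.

-3.72708, -33.99583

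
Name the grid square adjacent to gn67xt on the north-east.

Longitude subsquare x = 23; +1 → 24, wraps to 0 = a, carry into square.
Longitude square 6; +1 → 7.
Latitude subsquare t = 19; +1 → 20 = u.

GN77au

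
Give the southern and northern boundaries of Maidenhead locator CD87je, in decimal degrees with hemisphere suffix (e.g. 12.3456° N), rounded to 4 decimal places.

52.8333° S, 52.7917° S

Field C=2, D=3: +2·20° lon, +3·10° lat → SW at lon -140°, lat -60°.
Square 8, 7: +8·2° lon, +7·1° lat → SW at lon -124°, lat -53°.
Subsquare j=9, e=4: +9·0.0833333° lon, +4·0.0416667° lat → SW at lon -123.25°, lat -52.8333°.
Cell spans 0.0833333° lon × 0.0416667° lat.
south 52.8333° S, north 52.7917° S.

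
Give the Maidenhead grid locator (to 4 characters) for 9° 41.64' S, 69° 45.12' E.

Shift to the Maidenhead origin (180°W, 90°S): lon 249.75, lat 80.31.
Field: 249.75/20 → 12 → M, 80.31/10 → 8 → I; chars MI.
Square: 9.75/2 → 4, 0.31/1 → 0; chars 40.

MI40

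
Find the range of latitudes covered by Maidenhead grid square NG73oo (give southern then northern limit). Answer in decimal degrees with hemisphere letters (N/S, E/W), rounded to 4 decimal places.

Field N=13, G=6: +13·20° lon, +6·10° lat → SW at lon 80°, lat -30°.
Square 7, 3: +7·2° lon, +3·1° lat → SW at lon 94°, lat -27°.
Subsquare o=14, o=14: +14·0.0833333° lon, +14·0.0416667° lat → SW at lon 95.1667°, lat -26.4167°.
Cell spans 0.0833333° lon × 0.0416667° lat.
south 26.4167° S, north 26.3750° S.

26.4167° S, 26.3750° S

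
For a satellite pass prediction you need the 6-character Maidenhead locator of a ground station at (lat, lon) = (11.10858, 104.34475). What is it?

OK21ec

Shift to the Maidenhead origin (180°W, 90°S): lon 284.3447, lat 101.1086.
Field: 284.3447/20 → 14 → O, 101.1086/10 → 10 → K; chars OK.
Square: 4.3447/2 → 2, 1.1086/1 → 1; chars 21.
Subsquare: 0.3447/0.0833333 → 4 → e, 0.1086/0.0416667 → 2 → c; chars ec.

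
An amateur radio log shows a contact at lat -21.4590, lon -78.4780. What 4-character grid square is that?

Shift to the Maidenhead origin (180°W, 90°S): lon 101.52, lat 68.54.
Field: lon ⌊101.52/20⌋ = 5 → F; lat ⌊68.54/10⌋ = 6 → G.
Square: lon ⌊1.52/2⌋ = 0; lat ⌊8.54/1⌋ = 8.

FG08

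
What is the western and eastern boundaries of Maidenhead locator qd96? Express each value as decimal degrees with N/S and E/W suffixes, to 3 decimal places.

Field Q=16, D=3: +16·20° lon, +3·10° lat → SW at lon 140°, lat -60°.
Square 9, 6: +9·2° lon, +6·1° lat → SW at lon 158°, lat -54°.
Cell spans 2° lon × 1° lat.
west 158.000° E, east 160.000° E.

158.000° E, 160.000° E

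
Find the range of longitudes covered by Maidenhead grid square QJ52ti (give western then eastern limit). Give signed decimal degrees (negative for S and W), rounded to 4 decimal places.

Field Q=16, J=9: +16·20° lon, +9·10° lat → SW at lon 140°, lat 0°.
Square 5, 2: +5·2° lon, +2·1° lat → SW at lon 150°, lat 2°.
Subsquare t=19, i=8: +19·0.0833333° lon, +8·0.0416667° lat → SW at lon 151.583°, lat 2.33333°.
Cell spans 0.0833333° lon × 0.0416667° lat.
west 151.5833, east 151.6667.

151.5833, 151.6667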